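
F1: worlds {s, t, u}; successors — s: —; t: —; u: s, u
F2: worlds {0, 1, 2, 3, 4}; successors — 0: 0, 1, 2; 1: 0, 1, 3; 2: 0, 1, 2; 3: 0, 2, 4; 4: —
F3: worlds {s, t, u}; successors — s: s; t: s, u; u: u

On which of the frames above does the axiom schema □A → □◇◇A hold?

The schema corresponds to a generalized confluence (Geach) condition: ∀x ∀z (xRz → ∃w (xRw ∧ zR²w)).
F1: fails — uRs but no w with uRw and sR²w.
F2: fails — 3R4 but no w with 3Rw and 4R²w.
F3: ✓.
Valid on: F3.

F3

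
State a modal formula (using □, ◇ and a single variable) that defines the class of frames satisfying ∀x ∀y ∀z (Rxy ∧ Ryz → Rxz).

A defining formula is □s → □□s (the 4 axiom).
Suppose □s→□□s is valid. Take Rxy, Ryz and set V(s)={w : Rxw}. Then □s at x, so □□s at x, so □s at y, so s at z, i.e. Rxz.

□s → □□s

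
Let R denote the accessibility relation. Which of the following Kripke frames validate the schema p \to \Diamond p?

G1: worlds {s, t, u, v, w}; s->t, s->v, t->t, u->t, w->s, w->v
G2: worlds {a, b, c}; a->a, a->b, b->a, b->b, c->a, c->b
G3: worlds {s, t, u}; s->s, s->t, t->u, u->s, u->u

none

This is the axiom for reflexivity; its first-order frame correspondent is \forall x Rxx.
G1: fails — world s does not see itself.
G2: fails — world c does not see itself.
G3: fails — world t does not see itself.
Valid on no frame.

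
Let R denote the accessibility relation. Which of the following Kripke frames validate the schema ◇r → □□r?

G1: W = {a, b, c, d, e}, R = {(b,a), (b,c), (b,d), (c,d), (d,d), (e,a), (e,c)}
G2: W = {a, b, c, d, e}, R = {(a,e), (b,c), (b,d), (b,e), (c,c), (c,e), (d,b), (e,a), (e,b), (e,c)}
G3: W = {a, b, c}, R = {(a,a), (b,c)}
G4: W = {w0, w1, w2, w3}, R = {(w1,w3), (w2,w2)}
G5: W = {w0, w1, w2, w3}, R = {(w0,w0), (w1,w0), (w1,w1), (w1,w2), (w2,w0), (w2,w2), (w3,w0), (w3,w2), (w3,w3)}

G3, G4

The schema corresponds to a generalized confluence (Geach) condition: ∀x ∀y ∀z ((xRy ∧ xR²z) → ∃w (y = w ∧ z = w)).
G1: fails — bRa, bR²d but a ≠ d.
G2: fails — aRe, aR²a but e ≠ a.
G3: condition met.
G4: condition met.
G5: fails — w1Rw0, w1R²w1 but w0 ≠ w1.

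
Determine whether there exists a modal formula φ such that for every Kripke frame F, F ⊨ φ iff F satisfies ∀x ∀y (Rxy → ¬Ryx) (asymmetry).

Any modally definable frame class is closed under surjective bounded morphisms.
The 5-cycle (worlds a,b,c,d,e with a→b→c→d→e→a) is asymmetric. Mapping every world to a single reflexive point • is a surjective bounded morphism, and the reflexive point is not asymmetric (R•• but asymmetry requires ¬R••).
So no modal formula (or set of formulas) defines exactly the asymmetric frames.

No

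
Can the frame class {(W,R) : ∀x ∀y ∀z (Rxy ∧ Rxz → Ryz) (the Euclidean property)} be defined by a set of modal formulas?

This is a Sahlqvist condition; the 5 axiom ◇q → □◇q defines it.

Yes — defined by ◇q → □◇q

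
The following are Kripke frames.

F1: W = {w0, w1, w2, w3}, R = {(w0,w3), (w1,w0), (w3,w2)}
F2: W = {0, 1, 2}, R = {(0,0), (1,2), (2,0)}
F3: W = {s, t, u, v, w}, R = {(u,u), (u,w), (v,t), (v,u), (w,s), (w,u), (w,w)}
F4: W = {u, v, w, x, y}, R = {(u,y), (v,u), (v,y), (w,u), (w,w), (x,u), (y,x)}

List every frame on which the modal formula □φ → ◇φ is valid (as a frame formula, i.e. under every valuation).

Frame correspondent (Sahlqvist): ∀x ∃y Rxy — i.e. seriality.
F1: fails — world w2 has no successor.
F2: satisfies the condition.
F3: fails — world s has no successor.
F4: satisfies the condition.
Valid on: F2, F4.

F2, F4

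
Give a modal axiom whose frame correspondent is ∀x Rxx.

□s → s

The condition is reflexivity. The T schema □s → s defines it.
Suppose □s→s is valid. At any x set V(s)={w : Rxw}. Then □s holds at x, so s holds at x, i.e. Rxx.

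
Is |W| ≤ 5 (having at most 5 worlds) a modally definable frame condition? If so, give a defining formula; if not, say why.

No

Modal frame validity is preserved under disjoint unions.
Any modal formula valid on each of 6 disjoint one-world frames is valid on their disjoint union (validity is preserved under disjoint unions). Each one-world frame has |W|=1≤5, but the union has |W|=6.
So the class is not modally definable.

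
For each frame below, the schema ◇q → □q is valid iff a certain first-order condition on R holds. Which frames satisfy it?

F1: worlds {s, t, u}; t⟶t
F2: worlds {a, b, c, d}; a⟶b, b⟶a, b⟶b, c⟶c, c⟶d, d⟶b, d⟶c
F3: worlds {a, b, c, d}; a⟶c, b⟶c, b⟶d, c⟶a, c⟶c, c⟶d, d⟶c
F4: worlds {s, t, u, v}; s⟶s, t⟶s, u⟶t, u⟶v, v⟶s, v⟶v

Frame correspondent (Sahlqvist): ∀x ∀y ∀z (Rxy ∧ Rxz → y = z) — i.e. partial functionality.
F1: condition met.
F2: fails — b sees both a and b.
F3: fails — b sees both c and d.
F4: fails — u sees both t and v.
Valid on: F1.

F1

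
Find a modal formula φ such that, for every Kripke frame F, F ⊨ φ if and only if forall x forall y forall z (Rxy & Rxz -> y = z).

This is partial functionality; the standard corresponding axiom is CD: ◇r → □r.

◇r → □r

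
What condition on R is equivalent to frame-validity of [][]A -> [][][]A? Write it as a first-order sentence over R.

This is a Sahlqvist (Geach-type) schema ◇^0□^2A → □^3◇^0A.
Minimal-valuation argument: fix x; take any y with xR^0y and any z with xR^3z. Set V(A) to the set of worlds R-reachable from y in exactly 2 steps. Then □^2A holds at y, so the antecedent holds at x; validity forces ◇^0A at z, giving a w with zR^0w and yR^2w.
First-order correspondent: forall x forall z (x R^3 z -> exists w (x R^2 w & z = w)).

forall x forall z (x R^3 z -> exists w (x R^2 w & z = w))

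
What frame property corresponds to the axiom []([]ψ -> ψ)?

Suppose □(□ψ→ψ) is valid. Take Rxy and set V(ψ)={w : Ryw}. Then at y, □ψ holds; since □(□ψ→ψ) at x, □ψ→ψ at y, so ψ at y, i.e. Ryy.

shift-reflexivity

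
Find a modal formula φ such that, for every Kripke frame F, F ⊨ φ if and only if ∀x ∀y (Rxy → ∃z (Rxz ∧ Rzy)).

□□p → □p

The condition is density. The C4 schema □□p → □p defines it.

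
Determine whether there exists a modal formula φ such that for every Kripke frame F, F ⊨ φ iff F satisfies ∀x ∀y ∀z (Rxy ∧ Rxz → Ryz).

Definable; ◇r → □◇r defines it

The condition is the Euclidean property. A defining modal formula is ◇r → □◇r.
Suppose ◇r→□◇r is valid. Take Rxy, Rxz and set V(r)={y}. Then ◇r at x, so □◇r at x, so ◇r at z, so some w with Rzw has r; w=y, i.e. Rzy. By symmetry of the argument, Ryz.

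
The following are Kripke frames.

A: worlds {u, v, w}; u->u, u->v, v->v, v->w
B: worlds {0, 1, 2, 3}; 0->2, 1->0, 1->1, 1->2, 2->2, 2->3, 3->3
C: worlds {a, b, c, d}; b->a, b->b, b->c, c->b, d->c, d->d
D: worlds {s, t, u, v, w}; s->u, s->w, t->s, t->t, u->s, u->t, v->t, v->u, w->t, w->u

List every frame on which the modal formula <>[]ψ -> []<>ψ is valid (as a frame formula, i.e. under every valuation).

B

This is the axiom for convergence; its first-order frame correspondent is forall x forall y forall z (Rxy & Rxz -> exists w (Ryw & Rzw)).
A: fails — Rvw and Rvw but w and w have no common successor.
B: satisfies the condition.
C: fails — Rbc and Rba but c and a have no common successor.
D: fails — Rts and Rtt but s and t have no common successor.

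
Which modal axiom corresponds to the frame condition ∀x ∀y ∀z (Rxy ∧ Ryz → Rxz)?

A defining formula is □s → □□s (the 4 axiom).

□s → □□s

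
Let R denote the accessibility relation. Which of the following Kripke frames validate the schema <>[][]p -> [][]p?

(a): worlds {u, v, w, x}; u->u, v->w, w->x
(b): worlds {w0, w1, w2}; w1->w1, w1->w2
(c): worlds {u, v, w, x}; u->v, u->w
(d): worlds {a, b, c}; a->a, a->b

(c)

Frame correspondent (Sahlqvist): forall x forall y forall z ((xRy & x R^2 z) -> exists w (y R^2 w & z = w)) — i.e. a generalized confluence (Geach) condition.
(a): fails — vRw, vR²x but no t with wR²t and x=t.
(b): fails — w1Rw2, w1R²w1 but no w with w2R²w and w1=w.
(c): holds.
(d): fails — aRb, aR²a but no w with bR²w and a=w.
Valid on: (c).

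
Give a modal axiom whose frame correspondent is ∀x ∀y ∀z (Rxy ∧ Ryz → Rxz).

The condition is transitivity. The 4 schema □ψ → □□ψ defines it.
Suppose □ψ→□□ψ is valid. Take Rxy, Ryz and set V(ψ)={w : Rxw}. Then □ψ at x, so □□ψ at x, so □ψ at y, so ψ at z, i.e. Rxz.

□ψ → □□ψ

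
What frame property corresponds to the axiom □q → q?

This is the T axiom.
Its frame correspondent is reflexivity — ∀x Rxx.

Reflexivity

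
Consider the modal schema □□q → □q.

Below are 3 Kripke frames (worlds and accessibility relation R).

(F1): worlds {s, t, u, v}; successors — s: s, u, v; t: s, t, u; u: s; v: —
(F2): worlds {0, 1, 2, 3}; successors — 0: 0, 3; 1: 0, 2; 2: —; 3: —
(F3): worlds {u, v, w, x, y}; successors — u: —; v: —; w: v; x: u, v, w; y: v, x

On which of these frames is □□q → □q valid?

This is the axiom for density; its first-order frame correspondent is ∀x ∀y (Rxy → ∃z (Rxz ∧ Rzy)).
(F1): holds.
(F2): fails — R12 but no z with R1z and Rz2.
(F3): fails — Rxw but no z with Rxz and Rzw.

(F1)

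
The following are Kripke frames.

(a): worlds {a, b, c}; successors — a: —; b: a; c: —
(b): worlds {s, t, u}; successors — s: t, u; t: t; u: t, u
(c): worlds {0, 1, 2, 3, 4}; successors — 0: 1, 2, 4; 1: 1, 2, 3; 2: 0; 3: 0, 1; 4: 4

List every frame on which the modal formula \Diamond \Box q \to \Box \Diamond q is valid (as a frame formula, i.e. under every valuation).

Frame correspondent (Sahlqvist): \forall x \forall y \forall z (Rxy \wedge Rxz \to \exists w (Ryw \wedge Rzw)) — i.e. convergence.
(a): fails — Rba and Rba but a and a have no common successor.
(b): satisfies the condition.
(c): fails — R02 and R01 but 2 and 1 have no common successor.
Valid on: (b).

(b)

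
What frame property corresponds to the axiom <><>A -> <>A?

Transitivity

This is a form of the 4 axiom.
Its frame correspondent is transitivity — forall x forall y forall z (Rxy & Ryz -> Rxz).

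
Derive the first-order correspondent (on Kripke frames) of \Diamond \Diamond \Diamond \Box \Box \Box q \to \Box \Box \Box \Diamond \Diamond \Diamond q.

This is a Sahlqvist (Geach-type) schema ◇^3□^3q → □^3◇^3q.
Minimal-valuation argument: fix x; take any y with xR^3y and any z with xR^3z. Set V(q) to the set of worlds R-reachable from y in exactly 3 steps. Then □^3q holds at y, so the antecedent holds at x; validity forces ◇^3q at z, giving a w with zR^3w and yR^3w.
First-order correspondent: \forall x \forall y \forall z ((x R^3 y \wedge x R^3 z) \to \exists w (y R^3 w \wedge z R^3 w)).

\forall x \forall y \forall z ((x R^3 y \wedge x R^3 z) \to \exists w (y R^3 w \wedge z R^3 w))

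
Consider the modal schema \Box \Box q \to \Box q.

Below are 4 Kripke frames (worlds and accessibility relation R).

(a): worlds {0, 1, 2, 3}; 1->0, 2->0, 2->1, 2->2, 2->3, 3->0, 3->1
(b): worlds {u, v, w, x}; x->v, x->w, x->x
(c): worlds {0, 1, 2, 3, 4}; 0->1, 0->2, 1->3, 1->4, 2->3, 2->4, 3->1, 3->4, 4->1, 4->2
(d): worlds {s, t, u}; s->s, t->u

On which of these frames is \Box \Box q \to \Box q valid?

The schema corresponds to density: \forall x \forall y (Rxy \to \exists z (Rxz \wedge Rzy)).
(a): fails — R10 but no z with R1z and Rz0.
(b): holds.
(c): fails — R02 but no z with R0z and Rz2.
(d): fails — Rtu but no z with Rtz and Rzu.

(b)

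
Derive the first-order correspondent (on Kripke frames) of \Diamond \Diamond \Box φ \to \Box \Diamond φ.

\forall x \forall y \forall z ((x R^2 y \wedge xRz) \to \exists w (yRw \wedge zRw))

This is a Sahlqvist (Geach-type) schema ◇^2□^1φ → □^1◇^1φ.
First-order correspondent: \forall x \forall y \forall z ((x R^2 y \wedge xRz) \to \exists w (yRw \wedge zRw)).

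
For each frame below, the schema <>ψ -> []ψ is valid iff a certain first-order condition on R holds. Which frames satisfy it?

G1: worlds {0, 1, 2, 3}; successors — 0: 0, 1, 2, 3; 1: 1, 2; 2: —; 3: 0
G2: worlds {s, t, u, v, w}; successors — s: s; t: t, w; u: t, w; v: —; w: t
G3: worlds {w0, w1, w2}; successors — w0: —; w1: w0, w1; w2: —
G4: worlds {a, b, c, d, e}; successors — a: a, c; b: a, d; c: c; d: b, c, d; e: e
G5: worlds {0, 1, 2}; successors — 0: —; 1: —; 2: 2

G5

The schema corresponds to partial functionality: forall x forall y forall z (Rxy & Rxz -> y = z).
G1: fails — 0 sees both 0 and 1.
G2: fails — t sees both t and w.
G3: fails — w1 sees both w0 and w1.
G4: fails — a sees both a and c.
G5: condition met.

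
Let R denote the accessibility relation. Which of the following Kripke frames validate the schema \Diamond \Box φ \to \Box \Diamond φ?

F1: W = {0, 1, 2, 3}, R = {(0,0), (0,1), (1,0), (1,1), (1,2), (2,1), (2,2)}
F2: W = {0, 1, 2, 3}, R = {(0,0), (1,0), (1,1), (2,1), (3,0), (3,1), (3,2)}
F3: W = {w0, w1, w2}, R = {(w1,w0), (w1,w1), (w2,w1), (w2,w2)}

F1

The schema corresponds to convergence: \forall x \forall y \forall z (Rxy \wedge Rxz \to \exists w (Ryw \wedge Rzw)).
F1: ✓.
F2: fails — R32 and R30 but 2 and 0 have no common successor.
F3: fails — Rw1w1 and Rw1w0 but w1 and w0 have no common successor.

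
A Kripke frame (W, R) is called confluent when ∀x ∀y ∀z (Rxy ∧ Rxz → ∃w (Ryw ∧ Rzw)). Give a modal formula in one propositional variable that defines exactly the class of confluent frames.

This is convergence; the standard corresponding axiom is .2: ◇□s → □◇s.
Suppose ◇□s→□◇s is valid. Take Rxy, Rxz and set V(s)={w : Ryw}. Then □s at y so ◇□s at x, so □◇s at x, so ◇s at z, giving w with Rzw and Ryw.

◇□s → □◇s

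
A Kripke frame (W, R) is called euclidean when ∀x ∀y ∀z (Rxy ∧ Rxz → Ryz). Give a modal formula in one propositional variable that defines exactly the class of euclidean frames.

The condition is the Euclidean property. The 5 schema ◇ψ → □◇ψ defines it.
Suppose ◇ψ→□◇ψ is valid. Take Rxy, Rxz and set V(ψ)={y}. Then ◇ψ at x, so □◇ψ at x, so ◇ψ at z, so some w with Rzw has ψ; w=y, i.e. Rzy. By symmetry of the argument, Ryz.

◇ψ → □◇ψ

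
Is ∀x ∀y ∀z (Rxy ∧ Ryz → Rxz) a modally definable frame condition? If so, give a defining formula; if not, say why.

Definable; □r → □□r defines it

Yes: it is transitivity, defined by the 4 schema □r → □□r.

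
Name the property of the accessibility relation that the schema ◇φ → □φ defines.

This schema is the CD axiom.
Its frame correspondent is partial functionality — ∀x ∀y ∀z (Rxy ∧ Rxz → y = z).

partial functionality: ∀x ∀y ∀z (Rxy ∧ Rxz → y = z)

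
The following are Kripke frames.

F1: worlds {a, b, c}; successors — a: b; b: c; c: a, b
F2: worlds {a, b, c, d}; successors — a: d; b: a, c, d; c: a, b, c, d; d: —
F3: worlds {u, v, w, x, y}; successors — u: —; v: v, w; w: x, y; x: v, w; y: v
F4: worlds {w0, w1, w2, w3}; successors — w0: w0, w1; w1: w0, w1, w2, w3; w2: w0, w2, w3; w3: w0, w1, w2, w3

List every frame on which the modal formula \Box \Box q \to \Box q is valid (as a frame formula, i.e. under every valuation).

F4

The schema corresponds to density: \forall x \forall y (Rxy \to \exists z (Rxz \wedge Rzy)).
F1: fails — Rca but no z with Rcz and Rza.
F2: fails — Rad but no z with Raz and Rzd.
F3: fails — Rwx but no z with Rwz and Rzx.
F4: condition met.
Valid on: F4.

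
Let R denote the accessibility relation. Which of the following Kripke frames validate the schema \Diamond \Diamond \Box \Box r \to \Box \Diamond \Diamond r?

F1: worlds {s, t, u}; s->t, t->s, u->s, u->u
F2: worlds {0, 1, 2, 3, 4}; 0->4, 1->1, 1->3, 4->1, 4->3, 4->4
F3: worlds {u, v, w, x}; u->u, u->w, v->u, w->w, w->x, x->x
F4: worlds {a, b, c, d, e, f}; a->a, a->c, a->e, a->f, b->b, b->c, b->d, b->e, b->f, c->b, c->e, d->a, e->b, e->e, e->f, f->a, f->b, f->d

The schema corresponds to a generalized confluence (Geach) condition: \forall x \forall y \forall z ((x R^2 y \wedge xRz) \to \exists w (y R^2 w \wedge z R^2 w)).
F1: fails — sR²s, sRt but no w with sR²w and tR²w.
F2: fails — 0R²3, 0R4 but no w with 3R²w and 4R²w.
F3: satisfies the condition.
F4: satisfies the condition.

F3, F4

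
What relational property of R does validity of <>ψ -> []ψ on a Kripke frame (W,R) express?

This is the CD axiom.
Its frame correspondent is partial functionality — forall x forall y forall z (Rxy & Rxz -> y = z).

partial functionality: forall x forall y forall z (Rxy & Rxz -> y = z)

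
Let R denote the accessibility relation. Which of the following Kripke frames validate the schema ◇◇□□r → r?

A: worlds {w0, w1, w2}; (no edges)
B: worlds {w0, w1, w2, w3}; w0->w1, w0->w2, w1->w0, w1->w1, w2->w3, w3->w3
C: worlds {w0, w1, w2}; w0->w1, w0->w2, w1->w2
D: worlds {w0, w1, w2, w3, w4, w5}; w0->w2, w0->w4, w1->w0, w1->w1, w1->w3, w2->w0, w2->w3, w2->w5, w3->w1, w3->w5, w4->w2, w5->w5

A

Frame correspondent (Sahlqvist): ∀x ∀y (xR²y → ∃w (yR²w ∧ x = w)) — i.e. a generalized confluence (Geach) condition.
A: condition met.
B: fails — w0R²w3 but no w with w3R²w and w0=w.
C: fails — w0R²w2 but no w with w2R²w and w0=w.
D: fails — w0R²w2 but no w with w2R²w and w0=w.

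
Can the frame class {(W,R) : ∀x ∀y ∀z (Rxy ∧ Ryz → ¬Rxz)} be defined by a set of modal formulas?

Not modally definable

Any modally definable frame class is closed under surjective bounded morphisms.
The 7-cycle (worlds a,b,c,d,e,f,g with a→b→c→d→e→f→g→a) is intransitive. Mapping every world to a single reflexive point • is a surjective bounded morphism; the reflexive point is not intransitive (R••∧R•• but R••).
So the class is not modally definable.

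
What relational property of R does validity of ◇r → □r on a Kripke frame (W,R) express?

Suppose ◇r→□r is valid. Take Rxy, Rxz and set V(r)={y}. Then ◇r at x, so □r at x, so r at z, i.e. z=y.
Conversely, on a frame with partial functionality the schema holds at every world under every valuation.
Frame condition: ∀x ∀y ∀z (Rxy ∧ Rxz → y = z).

Partial functionality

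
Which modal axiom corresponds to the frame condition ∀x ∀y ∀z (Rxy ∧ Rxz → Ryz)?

The condition is the Euclidean property. The 5 schema ◇q → □◇q defines it.
Suppose ◇q→□◇q is valid. Take Rxy, Rxz and set V(q)={y}. Then ◇q at x, so □◇q at x, so ◇q at z, so some w with Rzw has q; w=y, i.e. Rzy. By symmetry of the argument, Ryz.

◇q → □◇q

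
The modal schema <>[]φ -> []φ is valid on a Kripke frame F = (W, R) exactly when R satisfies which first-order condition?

This is frame-equivalent to ◇φ → □◇φ (substitute ¬φ for φ and contrapose).
Suppose ◇φ→□◇φ is valid. Take Rxy, Rxz and set V(φ)={y}. Then ◇φ at x, so □◇φ at x, so ◇φ at z, so some w with Rzw has φ; w=y, i.e. Rzy. By symmetry of the argument, Ryz.

The Euclidean property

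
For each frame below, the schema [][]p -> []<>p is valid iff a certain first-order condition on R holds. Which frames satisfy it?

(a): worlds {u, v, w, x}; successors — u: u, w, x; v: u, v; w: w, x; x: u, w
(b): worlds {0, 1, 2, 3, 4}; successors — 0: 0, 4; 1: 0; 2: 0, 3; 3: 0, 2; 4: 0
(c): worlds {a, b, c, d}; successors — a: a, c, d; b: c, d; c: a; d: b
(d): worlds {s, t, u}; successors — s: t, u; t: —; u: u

Frame correspondent (Sahlqvist): forall x forall z (xRz -> exists w (x R^2 w & zRw)) — i.e. a generalized confluence (Geach) condition.
(a): condition met.
(b): condition met.
(c): condition met.
(d): fails — sRt but no w with sR²w and tRw.

(a), (b), (c)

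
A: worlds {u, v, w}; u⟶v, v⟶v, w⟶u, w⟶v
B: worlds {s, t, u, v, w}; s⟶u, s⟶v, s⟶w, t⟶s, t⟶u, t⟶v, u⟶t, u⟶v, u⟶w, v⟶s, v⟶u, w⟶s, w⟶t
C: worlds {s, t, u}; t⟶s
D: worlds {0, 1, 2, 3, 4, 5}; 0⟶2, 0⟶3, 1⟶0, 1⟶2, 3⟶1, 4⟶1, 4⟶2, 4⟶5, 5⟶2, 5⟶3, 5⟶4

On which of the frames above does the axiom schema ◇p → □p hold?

C

The schema corresponds to partial functionality: ∀x ∀y ∀z (Rxy ∧ Rxz → y = z).
A: fails — w sees both u and v.
B: fails — s sees both u and v.
C: condition met.
D: fails — 0 sees both 2 and 3.
Valid on: C.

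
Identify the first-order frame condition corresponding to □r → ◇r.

seriality

This is the D axiom.
Its frame correspondent is seriality — ∀x ∃y Rxy.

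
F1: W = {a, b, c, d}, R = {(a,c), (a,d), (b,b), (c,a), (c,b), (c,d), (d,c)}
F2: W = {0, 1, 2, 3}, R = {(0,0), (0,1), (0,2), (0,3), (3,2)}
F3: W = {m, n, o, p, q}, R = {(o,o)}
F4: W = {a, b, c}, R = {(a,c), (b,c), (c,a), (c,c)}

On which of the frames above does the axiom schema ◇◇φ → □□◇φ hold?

This is the axiom for a generalized confluence (Geach) condition; its first-order frame correspondent is ∀x ∀y ∀z ((xR²y ∧ xR²z) → ∃w (y = w ∧ zRw)).
F1: fails — aR²a, aR²a but no w with a=w and aRw.
F2: fails — 0R²0, 0R²1 but no w with 0=w and 1Rw.
F3: condition met.
F4: fails — aR²a, aR²a but no w with a=w and aRw.
Valid on: F3.

F3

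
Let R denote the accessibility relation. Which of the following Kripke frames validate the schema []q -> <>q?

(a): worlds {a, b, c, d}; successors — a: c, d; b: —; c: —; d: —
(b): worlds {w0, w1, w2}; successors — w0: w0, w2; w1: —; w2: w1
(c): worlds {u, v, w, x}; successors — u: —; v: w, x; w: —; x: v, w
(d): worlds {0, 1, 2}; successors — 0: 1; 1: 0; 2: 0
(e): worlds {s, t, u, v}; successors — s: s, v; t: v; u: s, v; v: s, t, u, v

(d), (e)

Frame correspondent (Sahlqvist): forall x exists y Rxy — i.e. seriality.
(a): fails — world b has no successor.
(b): fails — world w1 has no successor.
(c): fails — world u has no successor.
(d): holds.
(e): holds.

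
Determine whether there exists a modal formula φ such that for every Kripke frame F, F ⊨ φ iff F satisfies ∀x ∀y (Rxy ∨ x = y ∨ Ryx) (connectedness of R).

If a class were modally definable it would be closed under disjoint unions (Goldblatt–Thomason).
Take 3 disjoint single-world reflexive frames: each is trivially connected, but their disjoint union has 3 worlds with no edge between distinct components, so it is not connected.
Hence connectedness of R is not modally definable.

No — not modally definable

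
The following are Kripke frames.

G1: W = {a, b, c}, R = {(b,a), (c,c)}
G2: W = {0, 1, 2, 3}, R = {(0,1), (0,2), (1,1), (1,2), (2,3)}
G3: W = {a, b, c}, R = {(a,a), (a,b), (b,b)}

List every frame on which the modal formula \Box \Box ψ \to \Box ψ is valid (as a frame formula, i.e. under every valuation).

The schema corresponds to density: \forall x \forall y (Rxy \to \exists z (Rxz \wedge Rzy)).
G1: fails — Rba but no z with Rbz and Rza.
G2: fails — R23 but no z with R2z and Rz3.
G3: ✓.
Valid on: G3.

G3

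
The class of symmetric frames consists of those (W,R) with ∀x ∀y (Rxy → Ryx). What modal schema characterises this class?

This is symmetry; the standard corresponding axiom is B: p → □◇p.
Suppose p→□◇p is valid. Take Rxy and set V(p)={x}. Then p at x, so □◇p at x, so ◇p at y, so some z with Ryz has p; z=x, i.e. Ryx.

p → □◇p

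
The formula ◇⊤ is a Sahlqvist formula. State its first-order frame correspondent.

This schema is equivalent to the D axiom □q → ◇q.
Its frame correspondent is seriality — ∀x ∃y Rxy.

seriality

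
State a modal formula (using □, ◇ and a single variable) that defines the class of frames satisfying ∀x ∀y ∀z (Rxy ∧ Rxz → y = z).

◇p → □p

A defining formula is ◇p → □p (the CD axiom).
Suppose ◇p→□p is valid. Take Rxy, Rxz and set V(p)={y}. Then ◇p at x, so □p at x, so p at z, i.e. z=y.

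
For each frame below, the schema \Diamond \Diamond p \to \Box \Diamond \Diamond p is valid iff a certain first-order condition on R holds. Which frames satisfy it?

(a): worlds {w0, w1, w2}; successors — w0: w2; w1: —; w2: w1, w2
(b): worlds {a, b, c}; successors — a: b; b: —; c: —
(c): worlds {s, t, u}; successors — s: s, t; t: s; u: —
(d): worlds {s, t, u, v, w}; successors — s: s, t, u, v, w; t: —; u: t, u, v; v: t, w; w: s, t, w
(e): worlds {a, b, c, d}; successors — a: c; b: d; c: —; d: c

Frame correspondent (Sahlqvist): \forall x \forall y \forall z ((x R^2 y \wedge xRz) \to \exists w (y = w \wedge z R^2 w)) — i.e. a generalized confluence (Geach) condition.
(a): fails — w2R²w1, w2Rw1 but no w with w1=w and w1R²w.
(b): condition met.
(c): condition met.
(d): fails — sR²s, sRt but no w* with s=w* and tR²w*.
(e): fails — bR²c, bRd but no w with c=w and dR²w.

(b), (c)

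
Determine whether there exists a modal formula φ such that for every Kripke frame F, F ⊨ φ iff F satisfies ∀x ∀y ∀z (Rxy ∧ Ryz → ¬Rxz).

No

If a class were modally definable it would be closed under surjective bounded morphisms (Goldblatt–Thomason).
The 5-cycle (worlds s,t,u,v,w with s→t→u→v→w→s) is intransitive. Mapping every world to a single reflexive point • is a surjective bounded morphism; the reflexive point is not intransitive (R••∧R•• but R••).
So no modal formula (or set of formulas) defines exactly the intransitive frames.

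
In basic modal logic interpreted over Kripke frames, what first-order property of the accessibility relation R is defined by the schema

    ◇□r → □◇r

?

Suppose ◇□r→□◇r is valid. Take Rxy, Rxz and set V(r)={w : Ryw}. Then □r at y so ◇□r at x, so □◇r at x, so ◇r at z, giving w with Rzw and Ryw.

convergence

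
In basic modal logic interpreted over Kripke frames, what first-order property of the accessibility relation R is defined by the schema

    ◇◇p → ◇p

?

Equivalently (dual form): □p → □□p.
Suppose □p→□□p is valid. Take Rxy, Ryz and set V(p)={w : Rxw}. Then □p at x, so □□p at x, so □p at y, so p at z, i.e. Rxz.
Conversely, any frame satisfying ∀x ∀y ∀z (Rxy ∧ Ryz → Rxz) validates the schema.
So the correspondent is transitivity.

transitivity: ∀x ∀y ∀z (Rxy ∧ Ryz → Rxz)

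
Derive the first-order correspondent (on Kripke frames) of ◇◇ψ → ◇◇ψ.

This is a Sahlqvist (Geach-type) schema ◇^2□^0ψ → □^0◇^2ψ.
Minimal-valuation argument: fix x; take any y with xR^2y and any z with xR^0z. Set V(ψ) to the set of worlds R-reachable from y in exactly 0 steps. Then □^0ψ holds at y, so the antecedent holds at x; validity forces ◇^2ψ at z, giving a w with zR^2w and yR^0w.
First-order correspondent: ∀x ∀y (xR²y → ∃w (y = w ∧ xR²w)).

∀x ∀y (xR²y → ∃w (y = w ∧ xR²w))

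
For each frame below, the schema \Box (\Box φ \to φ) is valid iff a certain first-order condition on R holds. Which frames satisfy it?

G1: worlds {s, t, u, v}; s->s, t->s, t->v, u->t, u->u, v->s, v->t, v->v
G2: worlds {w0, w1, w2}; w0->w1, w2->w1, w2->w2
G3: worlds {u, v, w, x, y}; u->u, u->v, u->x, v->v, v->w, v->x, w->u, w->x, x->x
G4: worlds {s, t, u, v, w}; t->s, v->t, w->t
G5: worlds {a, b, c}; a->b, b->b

The schema corresponds to shift-reflexivity: \forall x \forall y (Rxy \to Ryy).
G1: fails — Rut but not Rtt.
G2: fails — Rw0w1 but not Rw1w1.
G3: fails — Rvw but not Rww.
G4: fails — Rvt but not Rtt.
G5: ✓.

G5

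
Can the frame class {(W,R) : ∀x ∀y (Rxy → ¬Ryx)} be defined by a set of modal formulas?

Not modally definable

If a class were modally definable it would be closed under surjective bounded morphisms (Goldblatt–Thomason).
The 5-cycle (worlds w0,w1,w2,w3,w4 with w0→w1→w2→w3→w4→w0) is asymmetric. Mapping every world to a single reflexive point • is a surjective bounded morphism, and the reflexive point is not asymmetric (R•• but asymmetry requires ¬R••).
Hence asymmetry is not modally definable.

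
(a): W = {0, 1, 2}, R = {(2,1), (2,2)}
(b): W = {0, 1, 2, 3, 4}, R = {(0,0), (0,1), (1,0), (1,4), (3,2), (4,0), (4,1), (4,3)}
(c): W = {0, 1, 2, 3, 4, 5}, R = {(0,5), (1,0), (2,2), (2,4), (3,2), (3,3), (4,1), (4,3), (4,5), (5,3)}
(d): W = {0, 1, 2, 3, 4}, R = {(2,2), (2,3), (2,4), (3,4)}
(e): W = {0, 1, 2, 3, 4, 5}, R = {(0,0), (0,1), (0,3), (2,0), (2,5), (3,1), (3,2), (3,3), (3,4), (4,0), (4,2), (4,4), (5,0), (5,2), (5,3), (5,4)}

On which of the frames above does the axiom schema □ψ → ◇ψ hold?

(c)

The schema corresponds to seriality: ∀x ∃y Rxy.
(a): fails — world 0 has no successor.
(b): fails — world 2 has no successor.
(c): condition met.
(d): fails — world 0 has no successor.
(e): fails — world 1 has no successor.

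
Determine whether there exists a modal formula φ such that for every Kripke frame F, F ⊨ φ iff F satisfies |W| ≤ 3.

Any modally definable frame class is closed under disjoint unions.
Any modal formula valid on each of 4 disjoint one-world frames is valid on their disjoint union (validity is preserved under disjoint unions). Each one-world frame has |W|=1≤3, but the union has |W|=4.
Hence having at most 3 worlds is not modally definable.

Not modally definable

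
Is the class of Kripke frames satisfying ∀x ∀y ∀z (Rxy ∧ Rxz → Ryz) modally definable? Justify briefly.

Yes, by ◇p → □◇p

The condition is the Euclidean property. A defining modal formula is ◇p → □◇p.
Suppose ◇p→□◇p is valid. Take Rxy, Rxz and set V(p)={y}. Then ◇p at x, so □◇p at x, so ◇p at z, so some w with Rzw has p; w=y, i.e. Rzy. By symmetry of the argument, Ryz.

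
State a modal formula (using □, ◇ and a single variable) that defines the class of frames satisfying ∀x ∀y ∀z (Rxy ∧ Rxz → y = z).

◇s → □s

A defining formula is ◇s → □s (the CD axiom).
Suppose ◇s→□s is valid. Take Rxy, Rxz and set V(s)={y}. Then ◇s at x, so □s at x, so s at z, i.e. z=y.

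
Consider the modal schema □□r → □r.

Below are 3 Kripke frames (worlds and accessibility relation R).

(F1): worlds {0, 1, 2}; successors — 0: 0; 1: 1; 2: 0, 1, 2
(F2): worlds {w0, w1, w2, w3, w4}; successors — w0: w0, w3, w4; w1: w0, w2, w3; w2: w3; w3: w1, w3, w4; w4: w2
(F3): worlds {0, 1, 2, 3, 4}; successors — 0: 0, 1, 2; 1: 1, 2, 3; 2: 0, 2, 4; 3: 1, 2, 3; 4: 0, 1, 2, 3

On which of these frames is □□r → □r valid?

(F1), (F3)

The schema corresponds to density: ∀x ∀y (Rxy → ∃z (Rxz ∧ Rzy)).
(F1): ✓.
(F2): fails — Rw1w2 but no z with Rw1z and Rzw2.
(F3): ✓.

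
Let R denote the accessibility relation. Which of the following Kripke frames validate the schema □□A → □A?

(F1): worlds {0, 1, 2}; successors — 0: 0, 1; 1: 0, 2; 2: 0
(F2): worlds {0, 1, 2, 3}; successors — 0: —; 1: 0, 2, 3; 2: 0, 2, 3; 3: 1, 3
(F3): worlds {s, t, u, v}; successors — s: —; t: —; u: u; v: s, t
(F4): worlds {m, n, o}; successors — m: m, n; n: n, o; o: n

Frame correspondent (Sahlqvist): ∀x ∀y (Rxy → ∃z (Rxz ∧ Rzy)) — i.e. density.
(F1): fails — R12 but no z with R1z and Rz2.
(F2): condition met.
(F3): fails — Rvt but no z with Rvz and Rzt.
(F4): condition met.

(F2), (F4)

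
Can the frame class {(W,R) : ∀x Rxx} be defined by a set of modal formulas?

Yes: it is reflexivity, defined by the T schema □p → p.
Suppose □p→p is valid. At any x set V(p)={w : Rxw}. Then □p holds at x, so p holds at x, i.e. Rxx.

Yes, by □p → p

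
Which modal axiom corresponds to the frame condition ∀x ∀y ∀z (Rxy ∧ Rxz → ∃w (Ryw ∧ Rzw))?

The condition is convergence. The .2 schema ◇□q → □◇q defines it.
Suppose ◇□q→□◇q is valid. Take Rxy, Rxz and set V(q)={w : Ryw}. Then □q at y so ◇□q at x, so □◇q at x, so ◇q at z, giving w with Rzw and Ryw.

◇□q → □◇q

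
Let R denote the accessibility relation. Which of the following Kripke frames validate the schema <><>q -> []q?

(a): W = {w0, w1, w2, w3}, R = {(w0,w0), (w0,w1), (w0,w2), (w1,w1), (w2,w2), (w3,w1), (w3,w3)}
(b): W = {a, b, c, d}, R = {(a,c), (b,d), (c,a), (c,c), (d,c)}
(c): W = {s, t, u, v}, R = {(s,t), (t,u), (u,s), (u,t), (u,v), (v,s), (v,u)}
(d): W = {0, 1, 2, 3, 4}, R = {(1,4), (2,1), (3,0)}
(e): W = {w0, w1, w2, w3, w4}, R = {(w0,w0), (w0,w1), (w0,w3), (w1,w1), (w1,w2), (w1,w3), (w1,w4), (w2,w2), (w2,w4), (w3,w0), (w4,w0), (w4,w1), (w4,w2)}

none

This is the axiom for a generalized confluence (Geach) condition; its first-order frame correspondent is forall x forall y forall z ((x R^2 y & xRz) -> exists w (y = w & z = w)).
(a): fails — w0R²w0, w0Rw1 but w0 ≠ w1.
(b): fails — aR²a, aRc but a ≠ c.
(c): fails — sR²u, sRt but u ≠ t.
(d): fails — 2R²4, 2R1 but 4 ≠ 1.
(e): fails — w0R²w0, w0Rw1 but w0 ≠ w1.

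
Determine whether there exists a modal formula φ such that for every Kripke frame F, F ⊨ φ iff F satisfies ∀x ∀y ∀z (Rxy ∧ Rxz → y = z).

Yes, by ◇q → □q

Yes: it is partial functionality, defined by the CD schema ◇q → □q.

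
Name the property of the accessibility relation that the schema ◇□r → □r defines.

This is a form of the 5 axiom.
It corresponds to the Euclidean property: ∀x ∀y ∀z (Rxy ∧ Rxz → Ryz).

the Euclidean property: ∀x ∀y ∀z (Rxy ∧ Rxz → Ryz)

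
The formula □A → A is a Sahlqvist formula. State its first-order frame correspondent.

Reflexivity

Suppose □A→A is valid. At any x set V(A)={w : Rxw}. Then □A holds at x, so A holds at x, i.e. Rxx.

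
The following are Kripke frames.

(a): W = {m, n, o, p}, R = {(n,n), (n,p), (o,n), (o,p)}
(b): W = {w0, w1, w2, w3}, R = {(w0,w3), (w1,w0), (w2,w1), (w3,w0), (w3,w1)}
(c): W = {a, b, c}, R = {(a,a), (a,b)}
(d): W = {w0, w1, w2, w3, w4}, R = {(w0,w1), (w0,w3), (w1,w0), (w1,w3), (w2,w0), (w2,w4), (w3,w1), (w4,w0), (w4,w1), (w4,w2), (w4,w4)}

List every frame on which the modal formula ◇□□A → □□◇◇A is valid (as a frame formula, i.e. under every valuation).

(d)

The schema corresponds to a generalized confluence (Geach) condition: ∀x ∀y ∀z ((xRy ∧ xR²z) → ∃w (yR²w ∧ zR²w)).
(a): fails — nRn, nR²p but no w with nR²w and pR²w.
(b): fails — w2Rw1, w2R²w0 but no w with w1R²w and w0R²w.
(c): fails — aRa, aR²b but no w with aR²w and bR²w.
(d): satisfies the condition.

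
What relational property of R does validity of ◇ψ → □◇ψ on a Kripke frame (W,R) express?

This is the 5 axiom.
Its frame correspondent is the Euclidean property — ∀x ∀y ∀z (Rxy ∧ Rxz → Ryz).

The Euclidean property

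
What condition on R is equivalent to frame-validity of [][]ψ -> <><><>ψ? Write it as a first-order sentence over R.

forall x exists w (x R^2 w & x R^3 w)

This is a Sahlqvist (Geach-type) schema ◇^0□^2ψ → □^0◇^3ψ.
First-order correspondent: forall x exists w (x R^2 w & x R^3 w).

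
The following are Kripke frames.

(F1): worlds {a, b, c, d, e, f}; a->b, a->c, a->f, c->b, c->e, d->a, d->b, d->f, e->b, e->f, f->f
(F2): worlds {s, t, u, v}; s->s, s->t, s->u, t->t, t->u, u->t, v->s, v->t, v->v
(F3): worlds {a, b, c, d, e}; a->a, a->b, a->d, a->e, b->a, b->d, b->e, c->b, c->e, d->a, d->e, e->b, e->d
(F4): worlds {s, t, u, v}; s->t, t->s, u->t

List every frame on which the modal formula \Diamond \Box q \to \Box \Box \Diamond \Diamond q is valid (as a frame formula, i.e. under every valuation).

This is the axiom for a generalized confluence (Geach) condition; its first-order frame correspondent is \forall x \forall y \forall z ((xRy \wedge x R^2 z) \to \exists w (yRw \wedge z R^2 w)).
(F1): fails — aRb, aR²b but no w with bRw and bR²w.
(F2): ✓.
(F3): ✓.
(F4): ✓.

(F2), (F3), (F4)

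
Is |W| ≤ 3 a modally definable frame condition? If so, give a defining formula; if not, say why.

If a class were modally definable it would be closed under disjoint unions (Goldblatt–Thomason).
Any modal formula valid on each of 4 disjoint one-world frames is valid on their disjoint union (validity is preserved under disjoint unions). Each one-world frame has |W|=1≤3, but the union has |W|=4.
Hence having at most 3 worlds is not modally definable.

Not definable by any modal formula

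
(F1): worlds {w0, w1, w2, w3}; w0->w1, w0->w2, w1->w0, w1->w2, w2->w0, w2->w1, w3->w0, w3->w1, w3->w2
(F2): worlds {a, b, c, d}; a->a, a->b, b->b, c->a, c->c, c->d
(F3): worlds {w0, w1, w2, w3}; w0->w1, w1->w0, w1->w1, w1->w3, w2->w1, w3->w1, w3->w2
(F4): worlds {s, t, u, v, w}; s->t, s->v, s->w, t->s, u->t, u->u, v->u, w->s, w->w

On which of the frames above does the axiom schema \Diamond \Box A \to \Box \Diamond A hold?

(F1), (F3)

The schema corresponds to convergence: \forall x \forall y \forall z (Rxy \wedge Rxz \to \exists w (Ryw \wedge Rzw)).
(F1): holds.
(F2): fails — Rcc and Rcd but c and d have no common successor.
(F3): holds.
(F4): fails — Rsv and Rsw but v and w have no common successor.
Valid on: (F1), (F3).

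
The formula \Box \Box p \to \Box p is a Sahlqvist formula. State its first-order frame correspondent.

density: \forall x \forall y (Rxy \to \exists z (Rxz \wedge Rzy))

Suppose □□p→□p is valid. Take Rxy and set V(p)={w : xR²w}. Then □□p at x, so □p at x, so p at y, i.e. ∃z(Rxz∧Rzy).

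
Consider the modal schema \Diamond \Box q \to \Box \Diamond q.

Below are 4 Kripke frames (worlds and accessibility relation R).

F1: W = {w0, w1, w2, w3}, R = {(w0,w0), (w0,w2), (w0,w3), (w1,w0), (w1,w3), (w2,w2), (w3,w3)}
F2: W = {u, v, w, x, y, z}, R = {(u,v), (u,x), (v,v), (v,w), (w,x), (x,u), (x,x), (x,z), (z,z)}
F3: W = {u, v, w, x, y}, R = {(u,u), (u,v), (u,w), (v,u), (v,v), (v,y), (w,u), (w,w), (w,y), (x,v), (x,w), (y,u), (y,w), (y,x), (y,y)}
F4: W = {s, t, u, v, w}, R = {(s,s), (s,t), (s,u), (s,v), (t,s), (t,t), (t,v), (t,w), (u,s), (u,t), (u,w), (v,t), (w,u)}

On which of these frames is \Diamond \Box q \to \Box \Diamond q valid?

Frame correspondent (Sahlqvist): \forall x \forall y \forall z (Rxy \wedge Rxz \to \exists w (Ryw \wedge Rzw)) — i.e. convergence.
F1: fails — Rw0w2 and Rw0w3 but w2 and w3 have no common successor.
F2: fails — Ruv and Rux but v and x have no common successor.
F3: satisfies the condition.
F4: fails — Rtv and Rtw but v and w have no common successor.

F3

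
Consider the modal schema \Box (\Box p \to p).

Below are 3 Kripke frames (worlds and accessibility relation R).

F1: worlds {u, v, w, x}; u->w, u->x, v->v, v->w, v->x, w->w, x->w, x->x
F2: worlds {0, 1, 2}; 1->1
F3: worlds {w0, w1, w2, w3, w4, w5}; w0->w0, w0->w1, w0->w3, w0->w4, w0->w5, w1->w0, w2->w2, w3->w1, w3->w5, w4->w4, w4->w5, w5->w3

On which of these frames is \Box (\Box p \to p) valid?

This is the axiom for shift-reflexivity; its first-order frame correspondent is \forall x \forall y (Rxy \to Ryy).
F1: holds.
F2: holds.
F3: fails — Rw3w5 but not Rw5w5.

F1, F2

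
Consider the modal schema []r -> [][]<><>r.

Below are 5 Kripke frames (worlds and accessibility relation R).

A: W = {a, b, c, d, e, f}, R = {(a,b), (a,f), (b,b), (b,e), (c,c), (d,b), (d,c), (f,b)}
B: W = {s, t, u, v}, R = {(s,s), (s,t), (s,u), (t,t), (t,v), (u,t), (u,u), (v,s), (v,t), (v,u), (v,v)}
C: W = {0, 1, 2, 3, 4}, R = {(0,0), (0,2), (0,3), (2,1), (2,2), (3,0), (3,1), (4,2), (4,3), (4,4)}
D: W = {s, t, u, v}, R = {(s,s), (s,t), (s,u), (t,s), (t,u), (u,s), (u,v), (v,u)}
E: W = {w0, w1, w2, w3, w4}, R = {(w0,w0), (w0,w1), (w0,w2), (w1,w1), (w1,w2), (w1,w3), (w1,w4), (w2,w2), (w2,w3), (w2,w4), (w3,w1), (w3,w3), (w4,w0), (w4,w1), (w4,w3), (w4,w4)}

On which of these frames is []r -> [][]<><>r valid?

B, E

Frame correspondent (Sahlqvist): forall x forall z (x R^2 z -> exists w (xRw & z R^2 w)) — i.e. a generalized confluence (Geach) condition.
A: fails — aR²e but no w with aRw and eR²w.
B: satisfies the condition.
C: fails — 0R²1 but no w with 0Rw and 1R²w.
D: fails — vR²v but no w with vRw and vR²w.
E: satisfies the condition.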